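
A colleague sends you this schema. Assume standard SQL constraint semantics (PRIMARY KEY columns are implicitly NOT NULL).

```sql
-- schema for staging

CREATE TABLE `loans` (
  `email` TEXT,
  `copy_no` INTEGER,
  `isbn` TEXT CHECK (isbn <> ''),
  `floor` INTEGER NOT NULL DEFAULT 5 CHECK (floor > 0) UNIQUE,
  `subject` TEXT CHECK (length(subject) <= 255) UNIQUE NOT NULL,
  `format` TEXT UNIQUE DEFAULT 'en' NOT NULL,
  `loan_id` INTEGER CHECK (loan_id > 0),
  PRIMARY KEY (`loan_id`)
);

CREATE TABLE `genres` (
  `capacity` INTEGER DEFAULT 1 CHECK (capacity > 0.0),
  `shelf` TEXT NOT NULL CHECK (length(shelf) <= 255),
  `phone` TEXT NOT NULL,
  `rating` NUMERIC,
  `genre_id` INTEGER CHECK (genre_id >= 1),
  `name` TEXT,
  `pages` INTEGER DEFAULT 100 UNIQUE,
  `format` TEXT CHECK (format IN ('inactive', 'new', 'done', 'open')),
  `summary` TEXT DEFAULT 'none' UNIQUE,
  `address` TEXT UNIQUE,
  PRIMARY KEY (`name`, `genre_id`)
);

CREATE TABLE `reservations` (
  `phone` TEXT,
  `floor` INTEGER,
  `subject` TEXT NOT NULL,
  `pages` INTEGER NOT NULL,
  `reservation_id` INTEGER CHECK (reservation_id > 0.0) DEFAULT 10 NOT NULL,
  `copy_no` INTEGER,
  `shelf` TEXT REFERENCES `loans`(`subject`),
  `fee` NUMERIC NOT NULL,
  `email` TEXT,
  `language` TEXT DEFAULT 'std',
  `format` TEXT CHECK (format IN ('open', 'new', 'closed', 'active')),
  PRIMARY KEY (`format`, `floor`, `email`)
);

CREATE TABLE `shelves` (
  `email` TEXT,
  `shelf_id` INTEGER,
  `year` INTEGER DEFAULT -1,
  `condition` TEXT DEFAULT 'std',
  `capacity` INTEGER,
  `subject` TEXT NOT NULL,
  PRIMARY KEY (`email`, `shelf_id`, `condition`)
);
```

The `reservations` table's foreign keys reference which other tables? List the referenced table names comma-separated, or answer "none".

- shelf REFERENCES loans(subject).

loans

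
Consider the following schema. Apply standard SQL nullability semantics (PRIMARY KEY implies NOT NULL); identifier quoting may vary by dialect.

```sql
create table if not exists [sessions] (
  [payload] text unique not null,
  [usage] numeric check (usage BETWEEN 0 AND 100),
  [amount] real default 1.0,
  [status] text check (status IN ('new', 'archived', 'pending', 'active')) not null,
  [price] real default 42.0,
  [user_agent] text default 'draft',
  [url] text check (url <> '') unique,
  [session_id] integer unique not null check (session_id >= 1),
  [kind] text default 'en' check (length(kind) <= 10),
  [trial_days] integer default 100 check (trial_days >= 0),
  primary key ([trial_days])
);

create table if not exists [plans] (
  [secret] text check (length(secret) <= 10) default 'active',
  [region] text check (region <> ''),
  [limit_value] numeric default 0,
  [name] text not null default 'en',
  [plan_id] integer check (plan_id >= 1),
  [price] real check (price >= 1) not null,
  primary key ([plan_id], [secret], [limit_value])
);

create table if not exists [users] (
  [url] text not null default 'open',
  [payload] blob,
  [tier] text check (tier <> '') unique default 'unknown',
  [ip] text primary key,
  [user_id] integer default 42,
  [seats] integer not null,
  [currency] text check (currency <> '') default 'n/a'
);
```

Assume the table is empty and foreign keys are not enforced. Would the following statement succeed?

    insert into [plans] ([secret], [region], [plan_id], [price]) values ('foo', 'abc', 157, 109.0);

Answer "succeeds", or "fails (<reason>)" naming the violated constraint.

NOT NULL columns: limit_value defaults to 0; name defaults to 'en'; plan_id is supplied; price is supplied; secret is supplied.
CHECK constraints: 'foo' satisfies (length(secret) <= 10); 'abc' satisfies (region <> ''); 157 satisfies (plan_id >= 1); 109.0 satisfies (price >= 1).
No constraint is violated.

succeeds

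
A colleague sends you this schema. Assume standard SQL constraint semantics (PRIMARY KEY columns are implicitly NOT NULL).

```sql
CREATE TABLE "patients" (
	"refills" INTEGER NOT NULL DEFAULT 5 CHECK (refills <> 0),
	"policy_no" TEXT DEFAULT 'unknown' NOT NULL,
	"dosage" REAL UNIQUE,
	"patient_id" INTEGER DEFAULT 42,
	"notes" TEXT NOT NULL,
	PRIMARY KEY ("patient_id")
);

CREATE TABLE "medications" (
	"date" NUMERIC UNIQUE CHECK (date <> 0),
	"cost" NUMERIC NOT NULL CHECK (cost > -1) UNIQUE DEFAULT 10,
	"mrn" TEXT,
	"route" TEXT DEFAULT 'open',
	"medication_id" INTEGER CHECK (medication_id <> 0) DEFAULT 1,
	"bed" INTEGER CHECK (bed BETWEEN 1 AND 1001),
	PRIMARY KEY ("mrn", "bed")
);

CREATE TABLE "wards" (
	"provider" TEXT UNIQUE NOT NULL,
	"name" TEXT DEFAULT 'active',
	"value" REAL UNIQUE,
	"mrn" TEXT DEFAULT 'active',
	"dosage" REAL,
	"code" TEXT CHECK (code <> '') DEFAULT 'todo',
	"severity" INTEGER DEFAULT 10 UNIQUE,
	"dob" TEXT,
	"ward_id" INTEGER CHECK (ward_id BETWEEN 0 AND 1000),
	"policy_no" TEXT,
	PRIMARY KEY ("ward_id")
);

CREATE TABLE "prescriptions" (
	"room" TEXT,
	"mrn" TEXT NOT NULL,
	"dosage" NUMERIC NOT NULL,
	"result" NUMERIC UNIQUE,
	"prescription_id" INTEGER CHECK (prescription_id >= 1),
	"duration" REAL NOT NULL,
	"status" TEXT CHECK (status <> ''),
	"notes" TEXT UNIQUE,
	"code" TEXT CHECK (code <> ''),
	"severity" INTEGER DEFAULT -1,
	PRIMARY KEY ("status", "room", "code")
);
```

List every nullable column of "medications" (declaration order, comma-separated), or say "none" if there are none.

date, route, medication_id

- date: CHECK does not forbid NULL (a CHECK constraint passes when its expression is NULL) → nullable.
- cost: declared NOT NULL → not nullable.
- mrn: part of the PRIMARY KEY, which implies NOT NULL → not nullable.
- route: DEFAULT only fills an omitted column; an explicit NULL is still allowed → nullable.
- medication_id: CHECK does not forbid NULL (a CHECK constraint passes when its expression is NULL) → nullable.
- bed: part of the PRIMARY KEY, which implies NOT NULL → not nullable.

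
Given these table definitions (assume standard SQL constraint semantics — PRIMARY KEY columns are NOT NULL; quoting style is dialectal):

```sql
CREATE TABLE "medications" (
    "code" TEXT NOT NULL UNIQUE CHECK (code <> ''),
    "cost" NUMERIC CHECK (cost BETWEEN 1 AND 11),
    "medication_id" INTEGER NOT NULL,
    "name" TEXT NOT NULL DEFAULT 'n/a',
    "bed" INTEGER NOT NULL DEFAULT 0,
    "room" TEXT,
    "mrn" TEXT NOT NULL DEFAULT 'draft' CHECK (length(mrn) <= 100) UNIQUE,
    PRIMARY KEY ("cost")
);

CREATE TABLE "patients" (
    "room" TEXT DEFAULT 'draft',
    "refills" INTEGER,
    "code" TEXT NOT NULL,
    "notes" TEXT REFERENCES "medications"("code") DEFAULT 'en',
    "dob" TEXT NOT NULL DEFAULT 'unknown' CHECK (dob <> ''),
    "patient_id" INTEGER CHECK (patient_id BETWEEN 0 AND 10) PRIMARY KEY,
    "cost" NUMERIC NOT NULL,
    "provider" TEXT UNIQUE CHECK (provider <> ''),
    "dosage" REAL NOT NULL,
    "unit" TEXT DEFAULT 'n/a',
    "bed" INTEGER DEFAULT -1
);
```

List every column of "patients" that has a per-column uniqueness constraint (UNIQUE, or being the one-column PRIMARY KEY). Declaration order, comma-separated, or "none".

- room: no UNIQUE or single-column PK constraint.
- refills: no UNIQUE or single-column PK constraint.
- code: no UNIQUE or single-column PK constraint.
- notes: no UNIQUE or single-column PK constraint.
- dob: no UNIQUE or single-column PK constraint.
- patient_id: single-column PRIMARY KEY → unique.
- cost: no UNIQUE or single-column PK constraint.
- provider: declared UNIQUE → unique.
- dosage: no UNIQUE or single-column PK constraint.
- unit: no UNIQUE or single-column PK constraint.
- bed: no UNIQUE or single-column PK constraint.

patient_id, provider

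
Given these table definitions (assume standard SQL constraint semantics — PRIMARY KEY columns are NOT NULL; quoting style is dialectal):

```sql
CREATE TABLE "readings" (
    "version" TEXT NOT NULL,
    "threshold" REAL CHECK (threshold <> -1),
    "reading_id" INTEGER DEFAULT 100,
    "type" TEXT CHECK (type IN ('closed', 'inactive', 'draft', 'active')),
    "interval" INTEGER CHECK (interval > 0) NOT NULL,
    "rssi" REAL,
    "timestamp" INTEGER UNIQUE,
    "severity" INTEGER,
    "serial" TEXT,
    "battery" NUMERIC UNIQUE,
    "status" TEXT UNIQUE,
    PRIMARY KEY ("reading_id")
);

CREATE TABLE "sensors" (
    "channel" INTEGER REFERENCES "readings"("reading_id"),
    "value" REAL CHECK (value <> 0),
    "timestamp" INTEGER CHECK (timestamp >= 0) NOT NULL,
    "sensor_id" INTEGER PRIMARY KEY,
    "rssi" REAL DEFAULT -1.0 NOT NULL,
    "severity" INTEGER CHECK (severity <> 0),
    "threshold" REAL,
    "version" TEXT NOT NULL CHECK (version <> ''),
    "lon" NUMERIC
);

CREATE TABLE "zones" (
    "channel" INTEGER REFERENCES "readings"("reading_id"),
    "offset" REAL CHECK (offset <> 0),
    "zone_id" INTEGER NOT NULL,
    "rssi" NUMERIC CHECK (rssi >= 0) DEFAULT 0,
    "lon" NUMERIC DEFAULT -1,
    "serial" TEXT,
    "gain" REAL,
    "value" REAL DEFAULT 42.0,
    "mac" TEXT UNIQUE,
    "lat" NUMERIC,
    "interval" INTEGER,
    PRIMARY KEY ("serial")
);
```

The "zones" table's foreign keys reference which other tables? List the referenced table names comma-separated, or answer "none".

readings

- channel REFERENCES readings(reading_id).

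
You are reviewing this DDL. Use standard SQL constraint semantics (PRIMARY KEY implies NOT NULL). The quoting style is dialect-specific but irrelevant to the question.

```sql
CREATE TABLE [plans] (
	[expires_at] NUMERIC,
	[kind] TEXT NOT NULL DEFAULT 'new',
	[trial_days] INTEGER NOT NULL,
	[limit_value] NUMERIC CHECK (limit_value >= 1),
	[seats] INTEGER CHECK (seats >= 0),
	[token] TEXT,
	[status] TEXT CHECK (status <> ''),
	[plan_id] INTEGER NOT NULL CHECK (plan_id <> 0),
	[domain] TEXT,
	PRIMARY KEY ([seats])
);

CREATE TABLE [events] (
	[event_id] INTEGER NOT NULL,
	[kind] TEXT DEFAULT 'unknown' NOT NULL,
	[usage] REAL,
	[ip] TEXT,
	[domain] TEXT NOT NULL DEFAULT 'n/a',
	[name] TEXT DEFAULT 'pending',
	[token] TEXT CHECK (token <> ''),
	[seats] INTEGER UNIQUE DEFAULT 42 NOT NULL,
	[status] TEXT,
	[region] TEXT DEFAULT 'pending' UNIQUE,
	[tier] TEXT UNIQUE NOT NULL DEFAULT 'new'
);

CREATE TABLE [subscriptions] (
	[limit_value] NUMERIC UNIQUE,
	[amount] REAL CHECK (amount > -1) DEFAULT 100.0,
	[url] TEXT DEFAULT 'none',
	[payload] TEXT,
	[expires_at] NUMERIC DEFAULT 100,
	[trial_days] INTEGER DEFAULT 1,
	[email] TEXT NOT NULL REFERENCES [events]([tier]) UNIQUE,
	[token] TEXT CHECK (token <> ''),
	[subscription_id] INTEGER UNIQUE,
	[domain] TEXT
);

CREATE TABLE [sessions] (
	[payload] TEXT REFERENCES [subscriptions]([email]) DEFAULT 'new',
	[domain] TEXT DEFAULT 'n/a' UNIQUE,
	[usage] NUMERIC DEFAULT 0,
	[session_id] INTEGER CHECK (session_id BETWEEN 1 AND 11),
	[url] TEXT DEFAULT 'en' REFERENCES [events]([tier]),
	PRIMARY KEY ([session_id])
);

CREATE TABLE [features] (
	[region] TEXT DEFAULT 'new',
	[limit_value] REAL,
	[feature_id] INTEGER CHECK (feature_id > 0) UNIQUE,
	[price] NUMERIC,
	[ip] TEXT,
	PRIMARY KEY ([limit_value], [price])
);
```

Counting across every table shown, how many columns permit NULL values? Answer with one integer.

plans: 5 nullable (expires_at, limit_value, token, status, domain — PK (seats) and explicit NOT NULL columns excluded).
events: 6 nullable (usage, ip, name, token, status, region — PK none and explicit NOT NULL columns excluded).
subscriptions: 9 nullable (limit_value, amount, url, payload, expires_at, trial_days, token, subscription_id, domain — PK none and explicit NOT NULL columns excluded).
sessions: 4 nullable (payload, domain, usage, url — PK (session_id) and explicit NOT NULL columns excluded).
features: 3 nullable (region, feature_id, ip — PK (limit_value, price) and explicit NOT NULL columns excluded).
Total: 5 + 6 + 9 + 4 + 3 = 27.

27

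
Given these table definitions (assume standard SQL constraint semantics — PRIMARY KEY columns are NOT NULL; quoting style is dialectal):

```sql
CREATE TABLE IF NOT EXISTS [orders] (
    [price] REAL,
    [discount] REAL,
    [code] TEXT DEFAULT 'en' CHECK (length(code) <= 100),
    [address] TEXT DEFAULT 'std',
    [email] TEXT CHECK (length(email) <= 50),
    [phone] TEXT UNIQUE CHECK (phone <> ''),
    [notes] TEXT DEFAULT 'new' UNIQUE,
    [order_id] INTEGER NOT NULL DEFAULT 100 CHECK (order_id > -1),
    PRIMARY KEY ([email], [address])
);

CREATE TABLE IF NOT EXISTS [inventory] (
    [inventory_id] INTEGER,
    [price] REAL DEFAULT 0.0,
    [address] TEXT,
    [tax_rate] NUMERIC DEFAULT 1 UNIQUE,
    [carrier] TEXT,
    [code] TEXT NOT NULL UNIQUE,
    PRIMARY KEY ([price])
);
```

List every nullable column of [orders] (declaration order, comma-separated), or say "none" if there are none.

- price: no NOT NULL constraint applies → nullable.
- discount: no NOT NULL constraint applies → nullable.
- code: CHECK does not forbid NULL (a CHECK constraint passes when its expression is NULL) → nullable.
- address: part of the PRIMARY KEY, which implies NOT NULL → not nullable.
- email: part of the PRIMARY KEY, which implies NOT NULL → not nullable.
- phone: CHECK does not forbid NULL (a CHECK constraint passes when its expression is NULL) → nullable.
- notes: UNIQUE does not imply NOT NULL → nullable.
- order_id: declared NOT NULL → not nullable.

price, discount, code, phone, notes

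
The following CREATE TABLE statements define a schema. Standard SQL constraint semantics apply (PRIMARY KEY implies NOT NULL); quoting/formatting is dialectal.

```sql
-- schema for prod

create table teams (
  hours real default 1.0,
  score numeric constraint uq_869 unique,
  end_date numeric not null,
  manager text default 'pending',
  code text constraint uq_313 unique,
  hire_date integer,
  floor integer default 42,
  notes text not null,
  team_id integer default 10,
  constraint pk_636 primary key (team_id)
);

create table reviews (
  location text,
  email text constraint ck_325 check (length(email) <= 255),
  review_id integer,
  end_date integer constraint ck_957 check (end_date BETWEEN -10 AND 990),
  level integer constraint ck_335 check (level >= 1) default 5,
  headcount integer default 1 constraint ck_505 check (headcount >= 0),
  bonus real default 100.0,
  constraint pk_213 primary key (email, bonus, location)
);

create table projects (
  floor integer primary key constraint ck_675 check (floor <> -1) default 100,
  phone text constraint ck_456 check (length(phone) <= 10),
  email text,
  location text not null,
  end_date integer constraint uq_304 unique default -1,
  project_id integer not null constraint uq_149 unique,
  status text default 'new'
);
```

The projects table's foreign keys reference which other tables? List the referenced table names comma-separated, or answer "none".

No column in projects has a REFERENCES clause.

none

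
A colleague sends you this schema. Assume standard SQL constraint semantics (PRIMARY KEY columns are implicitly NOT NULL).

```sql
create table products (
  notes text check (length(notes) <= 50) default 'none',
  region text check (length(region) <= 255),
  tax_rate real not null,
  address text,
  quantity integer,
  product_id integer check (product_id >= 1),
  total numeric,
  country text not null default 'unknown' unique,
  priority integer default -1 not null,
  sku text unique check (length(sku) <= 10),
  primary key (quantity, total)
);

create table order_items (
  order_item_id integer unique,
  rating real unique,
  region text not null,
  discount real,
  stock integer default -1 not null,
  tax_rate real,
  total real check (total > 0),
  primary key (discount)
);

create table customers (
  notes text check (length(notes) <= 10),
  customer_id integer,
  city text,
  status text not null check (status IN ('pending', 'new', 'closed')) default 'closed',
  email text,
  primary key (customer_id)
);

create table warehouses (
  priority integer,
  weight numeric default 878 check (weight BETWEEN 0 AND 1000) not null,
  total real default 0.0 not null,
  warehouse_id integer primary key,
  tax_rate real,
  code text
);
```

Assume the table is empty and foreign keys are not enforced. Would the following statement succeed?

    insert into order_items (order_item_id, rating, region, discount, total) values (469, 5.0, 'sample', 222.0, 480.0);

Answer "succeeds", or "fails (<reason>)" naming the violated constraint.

succeeds

NOT NULL columns: discount is supplied; region is supplied; stock defaults to -1.
CHECK constraints: 480.0 satisfies (total > 0).
No constraint is violated.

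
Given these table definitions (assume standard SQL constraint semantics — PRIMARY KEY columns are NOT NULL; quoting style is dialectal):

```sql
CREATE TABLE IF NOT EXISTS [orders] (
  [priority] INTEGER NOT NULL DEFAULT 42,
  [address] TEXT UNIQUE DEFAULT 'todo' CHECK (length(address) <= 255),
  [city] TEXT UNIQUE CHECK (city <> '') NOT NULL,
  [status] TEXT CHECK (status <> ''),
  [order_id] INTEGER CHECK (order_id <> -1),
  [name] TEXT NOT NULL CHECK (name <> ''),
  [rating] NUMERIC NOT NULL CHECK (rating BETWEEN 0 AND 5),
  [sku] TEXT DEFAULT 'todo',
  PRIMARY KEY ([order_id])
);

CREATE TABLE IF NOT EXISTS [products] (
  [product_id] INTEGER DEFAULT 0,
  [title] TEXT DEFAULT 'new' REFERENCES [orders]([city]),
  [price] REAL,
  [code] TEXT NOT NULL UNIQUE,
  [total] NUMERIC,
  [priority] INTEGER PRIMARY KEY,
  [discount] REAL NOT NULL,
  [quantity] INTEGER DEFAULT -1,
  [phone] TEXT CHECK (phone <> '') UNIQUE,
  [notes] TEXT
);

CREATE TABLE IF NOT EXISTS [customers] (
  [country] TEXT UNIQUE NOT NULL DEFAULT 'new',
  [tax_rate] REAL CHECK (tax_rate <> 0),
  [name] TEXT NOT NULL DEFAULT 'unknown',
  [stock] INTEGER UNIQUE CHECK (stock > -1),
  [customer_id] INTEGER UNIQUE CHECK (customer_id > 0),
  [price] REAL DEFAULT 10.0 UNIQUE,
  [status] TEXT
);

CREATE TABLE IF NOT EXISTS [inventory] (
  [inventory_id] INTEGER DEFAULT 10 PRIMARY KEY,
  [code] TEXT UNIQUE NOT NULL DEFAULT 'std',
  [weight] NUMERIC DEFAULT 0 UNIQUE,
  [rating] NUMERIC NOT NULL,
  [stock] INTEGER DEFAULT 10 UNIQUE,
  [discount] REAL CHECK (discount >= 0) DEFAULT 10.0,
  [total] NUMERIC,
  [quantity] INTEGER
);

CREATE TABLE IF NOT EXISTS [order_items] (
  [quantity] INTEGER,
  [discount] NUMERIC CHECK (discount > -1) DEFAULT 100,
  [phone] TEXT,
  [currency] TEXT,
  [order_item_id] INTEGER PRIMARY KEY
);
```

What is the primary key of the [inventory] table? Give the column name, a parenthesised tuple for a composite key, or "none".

inventory_id

inventory_id is declared PRIMARY KEY inline on the column.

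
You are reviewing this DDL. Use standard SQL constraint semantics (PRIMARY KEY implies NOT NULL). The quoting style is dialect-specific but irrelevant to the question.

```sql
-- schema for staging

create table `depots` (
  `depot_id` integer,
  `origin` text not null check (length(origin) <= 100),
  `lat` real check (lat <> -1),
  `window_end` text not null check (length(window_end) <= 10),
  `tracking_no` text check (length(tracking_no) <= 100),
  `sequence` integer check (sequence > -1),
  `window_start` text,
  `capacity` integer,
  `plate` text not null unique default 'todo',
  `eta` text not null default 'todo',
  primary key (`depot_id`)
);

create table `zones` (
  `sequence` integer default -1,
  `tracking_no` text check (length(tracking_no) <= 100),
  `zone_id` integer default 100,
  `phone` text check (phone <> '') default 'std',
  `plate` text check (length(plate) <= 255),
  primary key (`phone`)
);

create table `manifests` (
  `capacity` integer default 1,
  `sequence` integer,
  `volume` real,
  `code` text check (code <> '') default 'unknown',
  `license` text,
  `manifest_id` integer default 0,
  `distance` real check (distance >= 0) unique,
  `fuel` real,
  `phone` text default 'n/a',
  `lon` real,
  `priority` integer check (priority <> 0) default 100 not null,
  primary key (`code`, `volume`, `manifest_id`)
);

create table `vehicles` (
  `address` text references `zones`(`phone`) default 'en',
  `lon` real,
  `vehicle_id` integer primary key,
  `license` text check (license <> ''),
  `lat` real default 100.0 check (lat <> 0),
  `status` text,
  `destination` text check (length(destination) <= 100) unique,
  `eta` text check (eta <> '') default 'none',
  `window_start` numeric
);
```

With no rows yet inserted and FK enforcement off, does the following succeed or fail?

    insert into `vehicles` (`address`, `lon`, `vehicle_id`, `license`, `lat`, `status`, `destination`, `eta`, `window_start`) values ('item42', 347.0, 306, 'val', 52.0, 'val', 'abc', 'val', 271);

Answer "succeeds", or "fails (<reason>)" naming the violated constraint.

succeeds

NOT NULL columns: vehicle_id is supplied.
CHECK constraints: 'val' satisfies (license <> ''); 52.0 satisfies (lat <> 0); 'abc' satisfies (length(destination) <= 100); 'val' satisfies (eta <> '').
No constraint is violated.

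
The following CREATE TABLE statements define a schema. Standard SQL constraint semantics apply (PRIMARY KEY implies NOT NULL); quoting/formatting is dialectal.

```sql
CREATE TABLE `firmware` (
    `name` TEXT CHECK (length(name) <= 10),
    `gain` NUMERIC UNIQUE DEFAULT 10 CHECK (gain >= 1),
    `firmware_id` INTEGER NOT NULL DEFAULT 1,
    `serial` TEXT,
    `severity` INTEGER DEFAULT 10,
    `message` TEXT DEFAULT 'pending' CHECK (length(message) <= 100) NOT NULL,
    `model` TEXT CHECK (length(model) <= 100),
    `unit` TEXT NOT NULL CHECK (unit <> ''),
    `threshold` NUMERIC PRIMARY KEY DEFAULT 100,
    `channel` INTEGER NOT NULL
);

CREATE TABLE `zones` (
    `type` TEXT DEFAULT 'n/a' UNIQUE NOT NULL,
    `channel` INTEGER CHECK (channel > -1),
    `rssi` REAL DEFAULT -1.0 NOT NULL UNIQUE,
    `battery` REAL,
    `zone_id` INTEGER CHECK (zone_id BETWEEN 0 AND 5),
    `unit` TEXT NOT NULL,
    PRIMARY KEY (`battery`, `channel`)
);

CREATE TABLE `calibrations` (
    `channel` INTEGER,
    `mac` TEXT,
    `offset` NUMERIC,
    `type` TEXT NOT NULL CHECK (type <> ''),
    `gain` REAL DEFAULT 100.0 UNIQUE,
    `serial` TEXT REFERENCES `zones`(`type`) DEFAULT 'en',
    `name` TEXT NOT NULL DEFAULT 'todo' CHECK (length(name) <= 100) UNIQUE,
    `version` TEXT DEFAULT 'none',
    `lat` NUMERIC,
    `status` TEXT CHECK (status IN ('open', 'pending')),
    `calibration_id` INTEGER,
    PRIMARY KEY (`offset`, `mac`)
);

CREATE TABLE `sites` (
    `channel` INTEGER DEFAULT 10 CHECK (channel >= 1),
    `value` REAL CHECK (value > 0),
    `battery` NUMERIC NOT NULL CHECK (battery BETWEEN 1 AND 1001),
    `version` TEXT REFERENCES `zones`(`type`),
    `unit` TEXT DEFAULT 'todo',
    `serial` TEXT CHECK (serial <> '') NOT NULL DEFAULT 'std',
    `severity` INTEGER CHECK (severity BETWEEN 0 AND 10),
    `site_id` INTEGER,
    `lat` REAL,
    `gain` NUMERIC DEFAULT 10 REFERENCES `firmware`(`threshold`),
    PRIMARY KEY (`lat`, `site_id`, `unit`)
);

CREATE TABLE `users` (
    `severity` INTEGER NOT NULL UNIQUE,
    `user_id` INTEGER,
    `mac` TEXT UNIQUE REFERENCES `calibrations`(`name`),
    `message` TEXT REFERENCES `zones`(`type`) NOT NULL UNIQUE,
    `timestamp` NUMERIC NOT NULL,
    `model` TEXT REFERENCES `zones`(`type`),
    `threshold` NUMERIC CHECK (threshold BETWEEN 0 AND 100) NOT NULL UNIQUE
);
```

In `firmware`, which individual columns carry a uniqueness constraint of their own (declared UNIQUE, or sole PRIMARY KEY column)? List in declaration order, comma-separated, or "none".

- name: no UNIQUE or single-column PK constraint.
- gain: declared UNIQUE → unique.
- firmware_id: no UNIQUE or single-column PK constraint.
- serial: no UNIQUE or single-column PK constraint.
- severity: no UNIQUE or single-column PK constraint.
- message: no UNIQUE or single-column PK constraint.
- model: no UNIQUE or single-column PK constraint.
- unit: no UNIQUE or single-column PK constraint.
- threshold: single-column PRIMARY KEY → unique.
- channel: no UNIQUE or single-column PK constraint.

gain, threshold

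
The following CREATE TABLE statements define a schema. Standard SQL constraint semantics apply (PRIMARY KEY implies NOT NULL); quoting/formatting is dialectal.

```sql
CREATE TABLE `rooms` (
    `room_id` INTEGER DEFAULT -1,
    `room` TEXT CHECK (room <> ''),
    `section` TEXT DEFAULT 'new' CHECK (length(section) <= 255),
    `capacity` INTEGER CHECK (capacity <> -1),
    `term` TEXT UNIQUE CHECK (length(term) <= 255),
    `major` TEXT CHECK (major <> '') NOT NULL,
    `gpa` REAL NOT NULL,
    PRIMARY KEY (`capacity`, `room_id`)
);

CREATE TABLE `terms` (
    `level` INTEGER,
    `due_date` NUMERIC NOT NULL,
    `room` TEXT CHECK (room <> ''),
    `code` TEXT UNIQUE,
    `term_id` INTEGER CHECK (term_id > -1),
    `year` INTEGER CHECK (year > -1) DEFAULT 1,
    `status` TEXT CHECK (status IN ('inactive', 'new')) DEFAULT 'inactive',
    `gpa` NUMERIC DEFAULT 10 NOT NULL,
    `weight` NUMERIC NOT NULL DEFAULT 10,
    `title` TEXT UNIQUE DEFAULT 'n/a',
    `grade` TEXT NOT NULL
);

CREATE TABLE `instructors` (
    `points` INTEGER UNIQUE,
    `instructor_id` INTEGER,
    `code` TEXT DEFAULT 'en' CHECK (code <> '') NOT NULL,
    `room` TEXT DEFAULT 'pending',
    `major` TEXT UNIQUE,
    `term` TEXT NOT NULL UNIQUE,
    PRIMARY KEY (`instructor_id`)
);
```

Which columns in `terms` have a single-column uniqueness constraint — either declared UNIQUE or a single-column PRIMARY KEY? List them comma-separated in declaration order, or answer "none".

code, title

- level: no UNIQUE or single-column PK constraint.
- due_date: no UNIQUE or single-column PK constraint.
- room: no UNIQUE or single-column PK constraint.
- code: declared UNIQUE → unique.
- term_id: no UNIQUE or single-column PK constraint.
- year: no UNIQUE or single-column PK constraint.
- status: no UNIQUE or single-column PK constraint.
- gpa: no UNIQUE or single-column PK constraint.
- weight: no UNIQUE or single-column PK constraint.
- title: declared UNIQUE → unique.
- grade: no UNIQUE or single-column PK constraint.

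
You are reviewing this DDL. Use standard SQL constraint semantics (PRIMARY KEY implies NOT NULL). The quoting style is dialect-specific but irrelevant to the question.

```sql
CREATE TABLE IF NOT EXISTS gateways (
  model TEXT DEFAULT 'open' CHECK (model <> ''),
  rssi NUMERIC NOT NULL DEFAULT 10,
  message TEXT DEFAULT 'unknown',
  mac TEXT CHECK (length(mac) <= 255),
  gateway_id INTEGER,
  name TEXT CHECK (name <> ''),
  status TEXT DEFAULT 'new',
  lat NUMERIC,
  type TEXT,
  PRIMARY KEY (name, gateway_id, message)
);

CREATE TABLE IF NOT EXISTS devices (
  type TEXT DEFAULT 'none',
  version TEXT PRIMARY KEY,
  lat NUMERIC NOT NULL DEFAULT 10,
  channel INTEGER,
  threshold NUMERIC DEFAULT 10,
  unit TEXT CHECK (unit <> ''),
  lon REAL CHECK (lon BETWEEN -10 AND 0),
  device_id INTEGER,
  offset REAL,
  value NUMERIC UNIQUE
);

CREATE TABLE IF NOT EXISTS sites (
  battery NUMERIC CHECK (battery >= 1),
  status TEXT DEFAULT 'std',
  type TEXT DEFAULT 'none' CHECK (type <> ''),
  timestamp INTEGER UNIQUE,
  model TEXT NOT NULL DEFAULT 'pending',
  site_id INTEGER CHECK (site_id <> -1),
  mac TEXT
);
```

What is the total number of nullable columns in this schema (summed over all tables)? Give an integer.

gateways: 5 nullable (model, mac, status, lat, type — PK (name, gateway_id, message) and explicit NOT NULL columns excluded).
devices: 8 nullable (type, channel, threshold, unit, lon, device_id, offset, value — PK (version) and explicit NOT NULL columns excluded).
sites: 6 nullable (battery, status, type, timestamp, site_id, mac — PK none and explicit NOT NULL columns excluded).
Total: 5 + 8 + 6 = 19.

19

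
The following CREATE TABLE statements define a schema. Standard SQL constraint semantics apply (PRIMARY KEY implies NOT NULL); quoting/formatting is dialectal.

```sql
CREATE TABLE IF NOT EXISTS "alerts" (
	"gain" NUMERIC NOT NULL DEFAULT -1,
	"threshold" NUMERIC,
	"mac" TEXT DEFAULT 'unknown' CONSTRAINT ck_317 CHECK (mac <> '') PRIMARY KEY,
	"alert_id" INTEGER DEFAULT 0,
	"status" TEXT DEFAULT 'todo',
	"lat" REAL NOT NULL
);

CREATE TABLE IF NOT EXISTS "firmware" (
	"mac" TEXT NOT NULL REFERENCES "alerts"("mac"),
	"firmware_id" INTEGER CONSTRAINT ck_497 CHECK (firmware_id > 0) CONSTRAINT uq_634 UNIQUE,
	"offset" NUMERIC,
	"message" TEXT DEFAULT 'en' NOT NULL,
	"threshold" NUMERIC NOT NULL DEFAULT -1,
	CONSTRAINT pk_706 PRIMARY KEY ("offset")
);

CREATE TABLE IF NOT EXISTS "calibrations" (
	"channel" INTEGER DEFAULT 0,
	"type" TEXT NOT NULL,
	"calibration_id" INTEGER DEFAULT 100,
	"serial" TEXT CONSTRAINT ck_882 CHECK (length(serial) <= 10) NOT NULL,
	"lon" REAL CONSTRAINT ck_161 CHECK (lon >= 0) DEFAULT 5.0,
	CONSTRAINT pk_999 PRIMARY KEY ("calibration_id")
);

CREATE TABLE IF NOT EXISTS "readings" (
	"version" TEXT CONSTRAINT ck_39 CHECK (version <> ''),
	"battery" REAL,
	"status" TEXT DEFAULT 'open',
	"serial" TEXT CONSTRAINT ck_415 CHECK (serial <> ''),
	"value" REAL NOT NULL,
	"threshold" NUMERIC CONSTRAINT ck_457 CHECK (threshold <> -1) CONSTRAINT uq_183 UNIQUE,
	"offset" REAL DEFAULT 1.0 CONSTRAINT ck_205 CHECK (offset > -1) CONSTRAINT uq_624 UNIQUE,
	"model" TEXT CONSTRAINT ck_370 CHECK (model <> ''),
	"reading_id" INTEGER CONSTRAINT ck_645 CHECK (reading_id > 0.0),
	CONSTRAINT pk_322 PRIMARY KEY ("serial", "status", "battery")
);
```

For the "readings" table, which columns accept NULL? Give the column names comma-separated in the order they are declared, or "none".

version, threshold, offset, model, reading_id

- version: CHECK does not forbid NULL (a CHECK constraint passes when its expression is NULL) → nullable.
- battery: part of the PRIMARY KEY, which implies NOT NULL → not nullable.
- status: part of the PRIMARY KEY, which implies NOT NULL → not nullable.
- serial: part of the PRIMARY KEY, which implies NOT NULL → not nullable.
- value: declared NOT NULL → not nullable.
- threshold: CHECK does not forbid NULL (a CHECK constraint passes when its expression is NULL) → nullable.
- offset: CHECK does not forbid NULL (a CHECK constraint passes when its expression is NULL) → nullable.
- model: CHECK does not forbid NULL (a CHECK constraint passes when its expression is NULL) → nullable.
- reading_id: CHECK does not forbid NULL (a CHECK constraint passes when its expression is NULL) → nullable.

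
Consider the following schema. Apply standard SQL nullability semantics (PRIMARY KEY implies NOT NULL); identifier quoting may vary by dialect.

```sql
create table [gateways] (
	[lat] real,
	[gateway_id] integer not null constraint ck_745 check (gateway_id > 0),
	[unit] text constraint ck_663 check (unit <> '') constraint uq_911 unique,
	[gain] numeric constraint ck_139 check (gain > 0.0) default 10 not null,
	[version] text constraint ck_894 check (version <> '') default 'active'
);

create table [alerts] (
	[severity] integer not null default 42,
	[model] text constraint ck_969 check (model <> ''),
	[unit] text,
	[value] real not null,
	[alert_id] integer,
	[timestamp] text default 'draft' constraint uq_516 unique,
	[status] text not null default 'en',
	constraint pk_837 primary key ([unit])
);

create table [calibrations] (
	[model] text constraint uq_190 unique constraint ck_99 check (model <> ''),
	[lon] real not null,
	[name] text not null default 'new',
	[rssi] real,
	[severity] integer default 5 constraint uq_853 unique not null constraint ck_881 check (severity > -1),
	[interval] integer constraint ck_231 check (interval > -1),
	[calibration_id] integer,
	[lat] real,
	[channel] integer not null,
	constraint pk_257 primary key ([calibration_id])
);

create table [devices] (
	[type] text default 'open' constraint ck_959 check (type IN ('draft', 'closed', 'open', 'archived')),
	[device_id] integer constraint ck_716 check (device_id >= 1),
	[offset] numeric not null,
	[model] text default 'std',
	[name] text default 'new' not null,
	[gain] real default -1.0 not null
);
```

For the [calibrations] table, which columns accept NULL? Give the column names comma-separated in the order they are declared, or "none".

- model: CHECK does not forbid NULL (a CHECK constraint passes when its expression is NULL) → nullable.
- lon: declared NOT NULL → not nullable.
- name: declared NOT NULL → not nullable.
- rssi: no NOT NULL constraint applies → nullable.
- severity: declared NOT NULL → not nullable.
- interval: CHECK does not forbid NULL (a CHECK constraint passes when its expression is NULL) → nullable.
- calibration_id: part of the PRIMARY KEY, which implies NOT NULL → not nullable.
- lat: no NOT NULL constraint applies → nullable.
- channel: declared NOT NULL → not nullable.

model, rssi, interval, lat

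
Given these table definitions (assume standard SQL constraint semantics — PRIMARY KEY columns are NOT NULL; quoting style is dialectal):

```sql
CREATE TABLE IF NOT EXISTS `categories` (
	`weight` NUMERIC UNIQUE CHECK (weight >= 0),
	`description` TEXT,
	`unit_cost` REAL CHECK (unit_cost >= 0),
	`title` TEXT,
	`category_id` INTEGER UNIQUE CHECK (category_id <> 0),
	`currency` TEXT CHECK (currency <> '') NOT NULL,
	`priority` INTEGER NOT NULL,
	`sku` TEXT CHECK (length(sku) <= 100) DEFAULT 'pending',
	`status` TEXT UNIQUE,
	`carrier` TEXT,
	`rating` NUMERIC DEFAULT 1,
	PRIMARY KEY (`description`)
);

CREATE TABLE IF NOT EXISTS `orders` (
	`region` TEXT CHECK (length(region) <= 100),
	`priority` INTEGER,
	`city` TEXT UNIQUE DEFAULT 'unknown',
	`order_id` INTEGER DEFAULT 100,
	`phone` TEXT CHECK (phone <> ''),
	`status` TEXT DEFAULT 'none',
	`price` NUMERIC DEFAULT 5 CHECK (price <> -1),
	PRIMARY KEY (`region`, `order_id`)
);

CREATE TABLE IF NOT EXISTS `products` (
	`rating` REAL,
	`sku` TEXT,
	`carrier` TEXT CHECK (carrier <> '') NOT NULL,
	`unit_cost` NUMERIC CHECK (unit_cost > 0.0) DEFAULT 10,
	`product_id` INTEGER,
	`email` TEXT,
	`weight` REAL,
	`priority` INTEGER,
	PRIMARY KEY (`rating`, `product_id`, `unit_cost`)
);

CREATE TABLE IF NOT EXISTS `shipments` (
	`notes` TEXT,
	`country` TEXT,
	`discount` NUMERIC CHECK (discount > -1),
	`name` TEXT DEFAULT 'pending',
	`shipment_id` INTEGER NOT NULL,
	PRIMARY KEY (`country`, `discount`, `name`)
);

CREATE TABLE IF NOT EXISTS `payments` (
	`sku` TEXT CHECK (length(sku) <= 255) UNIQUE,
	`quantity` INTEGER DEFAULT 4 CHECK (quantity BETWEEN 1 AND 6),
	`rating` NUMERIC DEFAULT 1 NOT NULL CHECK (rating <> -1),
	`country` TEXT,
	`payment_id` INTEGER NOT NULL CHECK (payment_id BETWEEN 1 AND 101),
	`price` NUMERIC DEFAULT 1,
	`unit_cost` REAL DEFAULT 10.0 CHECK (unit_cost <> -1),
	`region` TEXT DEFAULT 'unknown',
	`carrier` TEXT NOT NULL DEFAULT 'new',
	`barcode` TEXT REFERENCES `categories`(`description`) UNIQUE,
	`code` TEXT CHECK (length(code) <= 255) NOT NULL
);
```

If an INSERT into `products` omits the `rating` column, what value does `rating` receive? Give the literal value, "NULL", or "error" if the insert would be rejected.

rating has no DEFAULT clause.
Omitting it would insert NULL, but it is part of the PRIMARY KEY, so the INSERT fails.

error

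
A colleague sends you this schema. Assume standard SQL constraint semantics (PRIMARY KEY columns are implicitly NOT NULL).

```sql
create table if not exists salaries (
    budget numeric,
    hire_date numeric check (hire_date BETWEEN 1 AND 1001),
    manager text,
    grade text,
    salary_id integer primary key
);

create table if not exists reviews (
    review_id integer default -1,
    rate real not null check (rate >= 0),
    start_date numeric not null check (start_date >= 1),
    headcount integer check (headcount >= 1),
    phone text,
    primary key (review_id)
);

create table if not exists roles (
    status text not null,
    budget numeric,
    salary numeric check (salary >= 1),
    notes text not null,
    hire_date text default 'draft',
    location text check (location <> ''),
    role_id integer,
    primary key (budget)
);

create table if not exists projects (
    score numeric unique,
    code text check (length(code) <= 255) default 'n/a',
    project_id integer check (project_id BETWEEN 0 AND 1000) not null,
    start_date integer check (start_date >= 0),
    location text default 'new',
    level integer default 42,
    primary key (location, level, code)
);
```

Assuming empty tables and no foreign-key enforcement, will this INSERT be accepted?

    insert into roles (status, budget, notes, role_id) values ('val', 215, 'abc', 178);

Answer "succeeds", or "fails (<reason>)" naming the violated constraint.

NOT NULL columns: budget is supplied; notes is supplied; status is supplied.
No constraint is violated.

succeeds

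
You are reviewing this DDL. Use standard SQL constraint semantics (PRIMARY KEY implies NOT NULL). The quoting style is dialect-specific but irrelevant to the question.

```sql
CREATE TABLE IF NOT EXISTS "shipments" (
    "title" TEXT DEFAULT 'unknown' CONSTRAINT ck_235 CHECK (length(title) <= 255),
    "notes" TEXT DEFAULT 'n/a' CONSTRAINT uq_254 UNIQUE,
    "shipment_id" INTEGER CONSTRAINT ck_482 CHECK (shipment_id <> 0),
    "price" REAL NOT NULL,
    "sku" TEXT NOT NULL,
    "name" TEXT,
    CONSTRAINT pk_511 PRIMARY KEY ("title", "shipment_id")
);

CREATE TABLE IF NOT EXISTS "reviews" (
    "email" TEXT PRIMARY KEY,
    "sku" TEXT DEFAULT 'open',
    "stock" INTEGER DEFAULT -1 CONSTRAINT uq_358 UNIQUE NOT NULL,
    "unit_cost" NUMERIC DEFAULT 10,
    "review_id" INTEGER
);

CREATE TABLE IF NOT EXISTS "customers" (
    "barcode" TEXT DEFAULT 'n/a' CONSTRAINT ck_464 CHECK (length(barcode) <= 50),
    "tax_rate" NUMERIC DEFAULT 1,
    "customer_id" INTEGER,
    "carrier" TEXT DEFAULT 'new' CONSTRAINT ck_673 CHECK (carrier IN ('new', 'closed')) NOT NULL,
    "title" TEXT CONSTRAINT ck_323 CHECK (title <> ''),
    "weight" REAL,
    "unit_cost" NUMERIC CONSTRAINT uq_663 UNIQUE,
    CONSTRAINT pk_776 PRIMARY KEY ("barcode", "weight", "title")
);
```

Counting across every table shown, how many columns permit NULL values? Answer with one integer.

shipments: 2 nullable (notes, name — PK (title, shipment_id) and explicit NOT NULL columns excluded).
reviews: 3 nullable (sku, unit_cost, review_id — PK (email) and explicit NOT NULL columns excluded).
customers: 3 nullable (tax_rate, customer_id, unit_cost — PK (barcode, weight, title) and explicit NOT NULL columns excluded).
Total: 2 + 3 + 3 = 8.

8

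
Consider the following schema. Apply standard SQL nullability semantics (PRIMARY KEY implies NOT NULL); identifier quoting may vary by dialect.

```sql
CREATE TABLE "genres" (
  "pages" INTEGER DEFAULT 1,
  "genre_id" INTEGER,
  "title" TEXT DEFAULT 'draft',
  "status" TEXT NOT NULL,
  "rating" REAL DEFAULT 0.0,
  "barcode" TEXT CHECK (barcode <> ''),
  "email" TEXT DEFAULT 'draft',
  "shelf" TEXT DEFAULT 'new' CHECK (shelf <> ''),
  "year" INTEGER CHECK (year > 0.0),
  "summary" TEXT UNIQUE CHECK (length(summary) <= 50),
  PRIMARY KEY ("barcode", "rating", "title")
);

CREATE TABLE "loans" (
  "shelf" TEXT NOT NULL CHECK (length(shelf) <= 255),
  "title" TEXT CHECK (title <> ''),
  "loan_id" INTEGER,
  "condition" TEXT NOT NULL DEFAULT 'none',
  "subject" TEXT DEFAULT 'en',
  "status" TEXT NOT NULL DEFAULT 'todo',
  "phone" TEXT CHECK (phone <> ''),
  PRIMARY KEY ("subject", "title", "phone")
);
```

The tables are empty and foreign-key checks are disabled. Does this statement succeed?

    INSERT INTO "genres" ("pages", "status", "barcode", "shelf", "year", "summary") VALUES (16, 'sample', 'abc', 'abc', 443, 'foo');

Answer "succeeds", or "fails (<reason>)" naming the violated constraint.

NOT NULL columns: barcode is supplied; rating defaults to 0.0; status is supplied; title defaults to 'draft'.
CHECK constraints: 'abc' satisfies (barcode <> ''); 'abc' satisfies (shelf <> ''); 443 satisfies (year > 0.0); 'foo' satisfies (length(summary) <= 50).
No constraint is violated.

succeeds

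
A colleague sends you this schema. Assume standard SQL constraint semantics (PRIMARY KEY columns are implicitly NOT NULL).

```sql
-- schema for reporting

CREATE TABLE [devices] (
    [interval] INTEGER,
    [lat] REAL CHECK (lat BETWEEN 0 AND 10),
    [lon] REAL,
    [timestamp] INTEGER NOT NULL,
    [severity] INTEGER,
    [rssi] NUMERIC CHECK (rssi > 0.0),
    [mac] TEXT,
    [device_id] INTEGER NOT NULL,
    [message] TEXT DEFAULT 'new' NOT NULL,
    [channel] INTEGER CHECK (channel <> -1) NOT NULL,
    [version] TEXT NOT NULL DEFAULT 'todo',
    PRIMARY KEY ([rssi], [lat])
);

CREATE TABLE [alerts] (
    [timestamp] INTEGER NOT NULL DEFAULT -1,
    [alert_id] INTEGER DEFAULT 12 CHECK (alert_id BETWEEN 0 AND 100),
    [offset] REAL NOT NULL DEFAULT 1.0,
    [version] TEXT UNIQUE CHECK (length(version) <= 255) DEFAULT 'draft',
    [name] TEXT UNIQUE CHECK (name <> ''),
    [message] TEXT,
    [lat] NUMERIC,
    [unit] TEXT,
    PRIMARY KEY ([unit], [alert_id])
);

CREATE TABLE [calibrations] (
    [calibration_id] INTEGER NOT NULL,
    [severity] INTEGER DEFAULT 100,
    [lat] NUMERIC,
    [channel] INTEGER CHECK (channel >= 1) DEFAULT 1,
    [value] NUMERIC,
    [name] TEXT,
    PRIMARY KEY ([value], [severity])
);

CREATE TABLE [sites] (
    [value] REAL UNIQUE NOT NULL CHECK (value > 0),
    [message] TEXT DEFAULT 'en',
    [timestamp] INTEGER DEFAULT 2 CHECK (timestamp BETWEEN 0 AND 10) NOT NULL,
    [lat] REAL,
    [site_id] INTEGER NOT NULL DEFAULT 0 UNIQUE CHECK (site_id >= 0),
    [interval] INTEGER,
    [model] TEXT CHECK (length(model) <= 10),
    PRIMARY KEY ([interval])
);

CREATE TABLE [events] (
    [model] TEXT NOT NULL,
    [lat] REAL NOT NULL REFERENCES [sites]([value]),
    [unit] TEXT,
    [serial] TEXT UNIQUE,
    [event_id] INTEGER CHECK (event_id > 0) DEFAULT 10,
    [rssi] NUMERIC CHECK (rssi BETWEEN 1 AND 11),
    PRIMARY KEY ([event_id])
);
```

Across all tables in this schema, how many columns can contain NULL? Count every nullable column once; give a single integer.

17

devices: 4 nullable (interval, lon, severity, mac — PK (rssi, lat) and explicit NOT NULL columns excluded).
alerts: 4 nullable (version, name, message, lat — PK (unit, alert_id) and explicit NOT NULL columns excluded).
calibrations: 3 nullable (lat, channel, name — PK (value, severity) and explicit NOT NULL columns excluded).
sites: 3 nullable (message, lat, model — PK (interval) and explicit NOT NULL columns excluded).
events: 3 nullable (unit, serial, rssi — PK (event_id) and explicit NOT NULL columns excluded).
Total: 4 + 4 + 3 + 3 + 3 = 17.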